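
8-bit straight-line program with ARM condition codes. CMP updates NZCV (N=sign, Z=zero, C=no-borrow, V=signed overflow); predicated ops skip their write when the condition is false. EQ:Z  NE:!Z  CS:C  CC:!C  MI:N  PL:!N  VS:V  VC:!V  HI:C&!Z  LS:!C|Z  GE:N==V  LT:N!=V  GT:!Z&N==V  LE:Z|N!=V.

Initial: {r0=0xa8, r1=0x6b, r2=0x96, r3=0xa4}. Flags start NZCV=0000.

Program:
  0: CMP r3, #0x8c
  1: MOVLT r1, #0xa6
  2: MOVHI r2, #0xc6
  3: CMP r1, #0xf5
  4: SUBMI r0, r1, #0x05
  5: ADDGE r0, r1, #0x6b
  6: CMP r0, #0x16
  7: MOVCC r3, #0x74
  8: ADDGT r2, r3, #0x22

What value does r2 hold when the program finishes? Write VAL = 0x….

0: ✓ CMP  NZCV=0010
1: · MOVLT
2: ✓ MOVHI  r2←0xc6
3: ✓ CMP  NZCV=0000
4: · SUBMI
5: ✓ ADDGE  r0←0xd6
6: ✓ CMP  NZCV=1010
7: · MOVCC
8: · ADDGT

VAL = 0xc6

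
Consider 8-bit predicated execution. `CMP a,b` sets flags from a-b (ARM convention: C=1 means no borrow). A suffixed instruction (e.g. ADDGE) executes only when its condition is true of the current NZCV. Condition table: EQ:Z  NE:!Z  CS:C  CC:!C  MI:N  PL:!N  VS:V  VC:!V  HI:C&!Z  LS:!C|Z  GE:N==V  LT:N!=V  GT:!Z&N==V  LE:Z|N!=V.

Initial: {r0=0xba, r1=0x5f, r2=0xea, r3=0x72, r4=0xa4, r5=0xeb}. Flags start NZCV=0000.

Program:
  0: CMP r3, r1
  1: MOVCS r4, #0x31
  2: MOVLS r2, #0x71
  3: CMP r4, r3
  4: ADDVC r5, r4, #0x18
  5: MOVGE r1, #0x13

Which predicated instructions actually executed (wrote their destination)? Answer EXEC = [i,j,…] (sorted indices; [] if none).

0: ✓ CMP  NZCV=0010
1: ✓ MOVCS  r4←0x31
2: · MOVLS
3: ✓ CMP  NZCV=1000
4: ✓ ADDVC  r5←0x49
5: · MOVGE

EXEC = [1,4]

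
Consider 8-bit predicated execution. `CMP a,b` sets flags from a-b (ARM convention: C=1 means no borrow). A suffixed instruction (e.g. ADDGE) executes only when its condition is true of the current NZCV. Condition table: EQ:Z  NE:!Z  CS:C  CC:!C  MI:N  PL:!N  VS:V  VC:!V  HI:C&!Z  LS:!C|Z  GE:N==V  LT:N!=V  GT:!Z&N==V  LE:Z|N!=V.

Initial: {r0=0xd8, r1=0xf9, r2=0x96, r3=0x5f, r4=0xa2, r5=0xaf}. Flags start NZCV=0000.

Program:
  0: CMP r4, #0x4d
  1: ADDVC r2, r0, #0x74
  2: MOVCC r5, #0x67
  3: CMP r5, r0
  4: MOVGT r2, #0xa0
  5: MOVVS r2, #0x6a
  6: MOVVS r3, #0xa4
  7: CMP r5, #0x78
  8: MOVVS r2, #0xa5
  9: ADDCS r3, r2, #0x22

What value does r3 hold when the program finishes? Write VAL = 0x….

0: ✓ CMP  NZCV=0011
1: · ADDVC
2: · MOVCC
3: ✓ CMP  NZCV=1000
4: · MOVGT
5: · MOVVS
6: · MOVVS
7: ✓ CMP  NZCV=0011
8: ✓ MOVVS  r2←0xa5
9: ✓ ADDCS  r3←0xc7

VAL = 0xc7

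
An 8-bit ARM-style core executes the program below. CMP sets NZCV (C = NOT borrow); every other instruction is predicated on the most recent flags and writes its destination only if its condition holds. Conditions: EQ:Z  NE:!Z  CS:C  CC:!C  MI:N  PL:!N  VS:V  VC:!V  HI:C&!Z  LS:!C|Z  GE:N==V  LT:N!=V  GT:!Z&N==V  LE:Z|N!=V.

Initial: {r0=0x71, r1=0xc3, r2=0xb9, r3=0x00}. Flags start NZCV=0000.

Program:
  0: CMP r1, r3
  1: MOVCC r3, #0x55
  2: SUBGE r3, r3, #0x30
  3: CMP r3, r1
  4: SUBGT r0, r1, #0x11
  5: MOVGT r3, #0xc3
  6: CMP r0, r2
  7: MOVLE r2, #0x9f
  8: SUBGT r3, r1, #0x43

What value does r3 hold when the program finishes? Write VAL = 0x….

VAL = 0xc3

0: ✓ CMP  NZCV=1010
1: · MOVCC
2: · SUBGE
3: ✓ CMP  NZCV=0000
4: ✓ SUBGT  r0←0xb2
5: ✓ MOVGT  r3←0xc3
6: ✓ CMP  NZCV=1000
7: ✓ MOVLE  r2←0x9f
8: · SUBGT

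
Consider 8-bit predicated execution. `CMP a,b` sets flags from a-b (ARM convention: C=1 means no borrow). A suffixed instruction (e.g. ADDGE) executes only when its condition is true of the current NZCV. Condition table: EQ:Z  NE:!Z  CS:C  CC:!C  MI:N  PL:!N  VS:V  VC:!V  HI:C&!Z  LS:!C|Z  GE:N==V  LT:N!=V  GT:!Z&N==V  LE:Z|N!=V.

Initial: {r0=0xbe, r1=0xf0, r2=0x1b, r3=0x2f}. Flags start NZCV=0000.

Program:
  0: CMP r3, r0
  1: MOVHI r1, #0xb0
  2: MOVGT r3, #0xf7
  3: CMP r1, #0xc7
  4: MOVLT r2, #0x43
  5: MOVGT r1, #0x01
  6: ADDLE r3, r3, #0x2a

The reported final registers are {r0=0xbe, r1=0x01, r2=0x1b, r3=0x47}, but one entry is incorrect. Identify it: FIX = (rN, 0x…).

FIX = (r3, 0xf7)

0: ✓ CMP  NZCV=0000
1: · MOVHI
2: ✓ MOVGT  r3←0xf7
3: ✓ CMP  NZCV=0010
4: · MOVLT
5: ✓ MOVGT  r1←0x01
6: · ADDLE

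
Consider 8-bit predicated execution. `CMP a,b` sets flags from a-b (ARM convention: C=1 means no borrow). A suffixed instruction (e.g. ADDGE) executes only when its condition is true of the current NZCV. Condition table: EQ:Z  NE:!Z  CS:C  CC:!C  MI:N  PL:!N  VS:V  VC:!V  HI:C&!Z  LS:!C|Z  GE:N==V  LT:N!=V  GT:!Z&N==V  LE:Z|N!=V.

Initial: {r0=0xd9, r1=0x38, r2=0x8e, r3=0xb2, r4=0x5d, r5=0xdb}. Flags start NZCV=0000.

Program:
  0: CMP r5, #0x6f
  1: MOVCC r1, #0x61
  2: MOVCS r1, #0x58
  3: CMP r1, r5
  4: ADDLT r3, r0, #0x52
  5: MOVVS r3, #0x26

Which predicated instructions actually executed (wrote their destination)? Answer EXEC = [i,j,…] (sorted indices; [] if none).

[0] flags=0011 → (cmp)
[1] flags=0011 CC?F → skip
[2] flags=0011 CS?T → r1=0x58
[3] flags=0000 → (cmp)
[4] flags=0000 LT?F → skip
[5] flags=0000 VS?F → skip

EXEC = [2]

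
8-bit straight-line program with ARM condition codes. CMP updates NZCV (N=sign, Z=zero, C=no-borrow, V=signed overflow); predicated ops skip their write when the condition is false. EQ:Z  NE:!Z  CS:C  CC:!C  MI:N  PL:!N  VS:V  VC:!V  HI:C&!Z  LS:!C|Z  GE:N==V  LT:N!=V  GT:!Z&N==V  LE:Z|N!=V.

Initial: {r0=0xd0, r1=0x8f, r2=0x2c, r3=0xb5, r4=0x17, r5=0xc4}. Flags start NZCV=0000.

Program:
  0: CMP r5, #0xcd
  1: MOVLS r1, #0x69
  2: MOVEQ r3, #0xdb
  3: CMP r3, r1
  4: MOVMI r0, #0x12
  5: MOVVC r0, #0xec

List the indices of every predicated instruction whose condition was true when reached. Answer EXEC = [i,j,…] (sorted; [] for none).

0: ✓ CMP  NZCV=1000
1: ✓ MOVLS  r1←0x69
2: · MOVEQ
3: ✓ CMP  NZCV=0011
4: · MOVMI
5: · MOVVC

EXEC = [1]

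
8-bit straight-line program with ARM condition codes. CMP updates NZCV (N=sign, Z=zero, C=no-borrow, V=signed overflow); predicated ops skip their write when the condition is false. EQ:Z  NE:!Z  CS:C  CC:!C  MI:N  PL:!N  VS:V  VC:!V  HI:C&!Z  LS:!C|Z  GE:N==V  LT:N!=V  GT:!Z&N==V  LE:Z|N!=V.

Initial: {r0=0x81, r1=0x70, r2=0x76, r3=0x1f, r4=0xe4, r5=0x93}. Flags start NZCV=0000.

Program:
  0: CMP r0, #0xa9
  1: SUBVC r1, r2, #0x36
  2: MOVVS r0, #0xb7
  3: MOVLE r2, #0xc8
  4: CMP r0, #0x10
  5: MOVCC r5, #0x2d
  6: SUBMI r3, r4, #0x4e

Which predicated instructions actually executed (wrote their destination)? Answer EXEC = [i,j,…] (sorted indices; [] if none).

EXEC = [1,3]

[0] flags=1000 → (cmp)
[1] flags=1000 VC?T → r1=0x40
[2] flags=1000 VS?F → skip
[3] flags=1000 LE?T → r2=0xc8
[4] flags=0011 → (cmp)
[5] flags=0011 CC?F → skip
[6] flags=0011 MI?F → skip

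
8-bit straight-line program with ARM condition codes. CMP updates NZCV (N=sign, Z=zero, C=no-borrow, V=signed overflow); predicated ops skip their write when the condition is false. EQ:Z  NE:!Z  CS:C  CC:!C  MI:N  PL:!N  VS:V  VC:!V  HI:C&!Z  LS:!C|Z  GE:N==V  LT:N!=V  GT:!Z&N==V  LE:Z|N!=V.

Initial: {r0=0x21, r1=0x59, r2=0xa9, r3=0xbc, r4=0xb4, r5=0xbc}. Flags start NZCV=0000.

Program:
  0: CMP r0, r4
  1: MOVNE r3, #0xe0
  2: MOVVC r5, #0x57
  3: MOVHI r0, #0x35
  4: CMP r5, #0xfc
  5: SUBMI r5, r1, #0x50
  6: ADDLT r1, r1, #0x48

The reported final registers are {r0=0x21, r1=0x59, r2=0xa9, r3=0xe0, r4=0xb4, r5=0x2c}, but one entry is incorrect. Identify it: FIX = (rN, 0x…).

0: ✓ CMP  NZCV=0000
1: ✓ MOVNE  r3←0xe0
2: ✓ MOVVC  r5←0x57
3: · MOVHI
4: ✓ CMP  NZCV=0000
5: · SUBMI
6: · ADDLT

FIX = (r5, 0x57)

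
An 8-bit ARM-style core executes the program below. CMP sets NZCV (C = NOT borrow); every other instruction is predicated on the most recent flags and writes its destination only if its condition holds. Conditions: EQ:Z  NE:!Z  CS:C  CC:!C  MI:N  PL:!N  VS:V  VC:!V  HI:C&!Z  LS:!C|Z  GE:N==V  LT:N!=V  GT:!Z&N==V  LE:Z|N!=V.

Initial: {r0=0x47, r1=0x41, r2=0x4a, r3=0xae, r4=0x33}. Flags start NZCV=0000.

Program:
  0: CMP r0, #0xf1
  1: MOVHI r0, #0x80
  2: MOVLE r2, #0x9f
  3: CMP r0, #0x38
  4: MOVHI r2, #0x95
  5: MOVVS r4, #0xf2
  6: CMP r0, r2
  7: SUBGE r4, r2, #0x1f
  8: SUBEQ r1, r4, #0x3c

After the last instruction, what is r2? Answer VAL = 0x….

VAL = 0x95

0: ✓ CMP  NZCV=0000
1: · MOVHI
2: · MOVLE
3: ✓ CMP  NZCV=0010
4: ✓ MOVHI  r2←0x95
5: · MOVVS
6: ✓ CMP  NZCV=1001
7: ✓ SUBGE  r4←0x76
8: · SUBEQ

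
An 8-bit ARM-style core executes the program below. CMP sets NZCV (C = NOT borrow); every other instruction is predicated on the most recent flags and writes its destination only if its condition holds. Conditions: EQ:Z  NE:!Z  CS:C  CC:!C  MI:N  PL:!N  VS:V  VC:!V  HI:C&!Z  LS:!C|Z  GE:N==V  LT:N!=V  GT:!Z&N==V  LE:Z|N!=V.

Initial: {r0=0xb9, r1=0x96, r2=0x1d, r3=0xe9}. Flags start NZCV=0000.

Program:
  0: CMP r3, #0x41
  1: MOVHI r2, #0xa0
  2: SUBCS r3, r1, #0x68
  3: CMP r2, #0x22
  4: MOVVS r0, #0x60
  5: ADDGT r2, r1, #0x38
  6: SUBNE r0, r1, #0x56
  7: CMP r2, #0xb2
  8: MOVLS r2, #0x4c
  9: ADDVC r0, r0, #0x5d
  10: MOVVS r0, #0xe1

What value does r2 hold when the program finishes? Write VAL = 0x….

VAL = 0x4c

[0] flags=1010 → (cmp)
[1] flags=1010 HI?T → r2=0xa0
[2] flags=1010 CS?T → r3=0x2e
[3] flags=0011 → (cmp)
[4] flags=0011 VS?T → r0=0x60
[5] flags=0011 GT?F → skip
[6] flags=0011 NE?T → r0=0x40
[7] flags=1000 → (cmp)
[8] flags=1000 LS?T → r2=0x4c
[9] flags=1000 VC?T → r0=0x9d
[10] flags=1000 VS?F → skip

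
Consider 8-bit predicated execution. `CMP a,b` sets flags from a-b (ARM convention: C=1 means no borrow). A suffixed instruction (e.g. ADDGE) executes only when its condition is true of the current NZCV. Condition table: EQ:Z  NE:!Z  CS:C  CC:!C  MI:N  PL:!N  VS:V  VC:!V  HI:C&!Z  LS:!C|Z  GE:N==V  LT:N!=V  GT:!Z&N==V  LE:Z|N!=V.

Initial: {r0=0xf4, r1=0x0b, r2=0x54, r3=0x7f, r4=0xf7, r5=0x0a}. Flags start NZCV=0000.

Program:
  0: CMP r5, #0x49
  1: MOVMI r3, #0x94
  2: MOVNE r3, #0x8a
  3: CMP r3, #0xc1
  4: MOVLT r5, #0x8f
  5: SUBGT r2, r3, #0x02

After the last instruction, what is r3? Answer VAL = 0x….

[0] flags=1000 → (cmp)
[1] flags=1000 MI?T → r3=0x94
[2] flags=1000 NE?T → r3=0x8a
[3] flags=1000 → (cmp)
[4] flags=1000 LT?T → r5=0x8f
[5] flags=1000 GT?F → skip

VAL = 0x8a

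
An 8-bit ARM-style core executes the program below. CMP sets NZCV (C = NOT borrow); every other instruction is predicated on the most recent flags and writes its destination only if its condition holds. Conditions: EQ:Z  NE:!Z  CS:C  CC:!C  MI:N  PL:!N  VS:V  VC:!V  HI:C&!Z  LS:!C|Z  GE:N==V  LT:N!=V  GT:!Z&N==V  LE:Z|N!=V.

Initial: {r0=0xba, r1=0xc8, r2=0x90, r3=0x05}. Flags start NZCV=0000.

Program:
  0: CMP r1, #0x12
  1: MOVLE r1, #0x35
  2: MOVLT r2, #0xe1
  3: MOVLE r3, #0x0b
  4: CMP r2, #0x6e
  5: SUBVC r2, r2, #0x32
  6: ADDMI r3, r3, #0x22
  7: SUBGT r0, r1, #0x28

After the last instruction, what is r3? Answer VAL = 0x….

[0] flags=1010 → (cmp)
[1] flags=1010 LE?T → r1=0x35
[2] flags=1010 LT?T → r2=0xe1
[3] flags=1010 LE?T → r3=0x0b
[4] flags=0011 → (cmp)
[5] flags=0011 VC?F → skip
[6] flags=0011 MI?F → skip
[7] flags=0011 GT?F → skip

VAL = 0x0b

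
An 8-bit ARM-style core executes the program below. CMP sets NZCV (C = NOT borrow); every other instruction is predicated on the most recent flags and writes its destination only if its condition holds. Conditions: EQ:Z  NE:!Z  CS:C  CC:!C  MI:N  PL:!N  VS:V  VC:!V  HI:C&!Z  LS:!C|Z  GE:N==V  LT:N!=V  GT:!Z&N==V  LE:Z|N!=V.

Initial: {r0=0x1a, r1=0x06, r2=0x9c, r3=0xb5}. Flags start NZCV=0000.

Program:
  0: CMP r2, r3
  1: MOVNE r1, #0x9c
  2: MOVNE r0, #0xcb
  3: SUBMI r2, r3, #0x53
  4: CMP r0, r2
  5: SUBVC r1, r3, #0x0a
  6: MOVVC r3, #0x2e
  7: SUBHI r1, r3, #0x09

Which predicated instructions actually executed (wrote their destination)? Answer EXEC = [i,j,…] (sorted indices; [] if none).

EXEC = [1,2,3,7]

0: ✓ CMP  NZCV=1000
1: ✓ MOVNE  r1←0x9c
2: ✓ MOVNE  r0←0xcb
3: ✓ SUBMI  r2←0x62
4: ✓ CMP  NZCV=0011
5: · SUBVC
6: · MOVVC
7: ✓ SUBHI  r1←0xac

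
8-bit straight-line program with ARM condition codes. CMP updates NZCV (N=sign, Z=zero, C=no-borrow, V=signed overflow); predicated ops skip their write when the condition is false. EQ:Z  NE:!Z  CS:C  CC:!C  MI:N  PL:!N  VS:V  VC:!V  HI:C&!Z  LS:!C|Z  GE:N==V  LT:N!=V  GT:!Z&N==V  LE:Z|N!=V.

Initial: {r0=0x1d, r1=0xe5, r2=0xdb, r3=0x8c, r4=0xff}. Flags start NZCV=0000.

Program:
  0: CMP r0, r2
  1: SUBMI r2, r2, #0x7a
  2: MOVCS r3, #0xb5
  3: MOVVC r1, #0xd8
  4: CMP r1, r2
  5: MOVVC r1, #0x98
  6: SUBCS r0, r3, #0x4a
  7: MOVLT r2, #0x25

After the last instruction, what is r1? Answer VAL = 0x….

0: ✓ CMP  NZCV=0000
1: · SUBMI
2: · MOVCS
3: ✓ MOVVC  r1←0xd8
4: ✓ CMP  NZCV=1000
5: ✓ MOVVC  r1←0x98
6: · SUBCS
7: ✓ MOVLT  r2←0x25

VAL = 0x98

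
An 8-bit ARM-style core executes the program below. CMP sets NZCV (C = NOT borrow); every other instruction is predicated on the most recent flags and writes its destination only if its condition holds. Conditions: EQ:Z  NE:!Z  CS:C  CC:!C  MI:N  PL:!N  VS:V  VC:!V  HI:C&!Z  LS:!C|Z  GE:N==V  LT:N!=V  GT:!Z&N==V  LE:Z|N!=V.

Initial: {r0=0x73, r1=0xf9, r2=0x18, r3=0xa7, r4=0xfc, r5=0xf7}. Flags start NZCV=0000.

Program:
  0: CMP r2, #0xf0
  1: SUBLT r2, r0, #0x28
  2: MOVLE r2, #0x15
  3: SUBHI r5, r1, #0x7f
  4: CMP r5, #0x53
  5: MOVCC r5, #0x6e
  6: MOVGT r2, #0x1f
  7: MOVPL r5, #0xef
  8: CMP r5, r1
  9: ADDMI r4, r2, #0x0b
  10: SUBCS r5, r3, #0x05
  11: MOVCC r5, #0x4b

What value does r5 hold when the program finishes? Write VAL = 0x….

[0] flags=0000 → (cmp)
[1] flags=0000 LT?F → skip
[2] flags=0000 LE?F → skip
[3] flags=0000 HI?F → skip
[4] flags=1010 → (cmp)
[5] flags=1010 CC?F → skip
[6] flags=1010 GT?F → skip
[7] flags=1010 PL?F → skip
[8] flags=1000 → (cmp)
[9] flags=1000 MI?T → r4=0x23
[10] flags=1000 CS?F → skip
[11] flags=1000 CC?T → r5=0x4b

VAL = 0x4b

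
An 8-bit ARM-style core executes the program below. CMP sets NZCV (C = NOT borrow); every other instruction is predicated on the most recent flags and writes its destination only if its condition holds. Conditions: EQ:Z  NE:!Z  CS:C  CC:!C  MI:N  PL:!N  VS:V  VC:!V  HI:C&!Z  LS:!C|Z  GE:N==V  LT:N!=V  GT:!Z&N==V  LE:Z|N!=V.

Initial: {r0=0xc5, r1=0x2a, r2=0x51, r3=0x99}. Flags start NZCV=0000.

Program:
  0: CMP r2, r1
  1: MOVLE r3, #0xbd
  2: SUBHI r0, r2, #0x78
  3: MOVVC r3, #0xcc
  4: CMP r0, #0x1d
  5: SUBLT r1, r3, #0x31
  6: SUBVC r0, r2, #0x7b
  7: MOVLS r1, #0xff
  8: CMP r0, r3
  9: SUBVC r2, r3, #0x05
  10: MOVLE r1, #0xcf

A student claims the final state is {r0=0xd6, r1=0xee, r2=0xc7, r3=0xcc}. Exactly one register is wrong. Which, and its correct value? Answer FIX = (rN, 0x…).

FIX = (r1, 0x9b)

0: ✓ CMP  NZCV=0010
1: · MOVLE
2: ✓ SUBHI  r0←0xd9
3: ✓ MOVVC  r3←0xcc
4: ✓ CMP  NZCV=1010
5: ✓ SUBLT  r1←0x9b
6: ✓ SUBVC  r0←0xd6
7: · MOVLS
8: ✓ CMP  NZCV=0010
9: ✓ SUBVC  r2←0xc7
10: · MOVLE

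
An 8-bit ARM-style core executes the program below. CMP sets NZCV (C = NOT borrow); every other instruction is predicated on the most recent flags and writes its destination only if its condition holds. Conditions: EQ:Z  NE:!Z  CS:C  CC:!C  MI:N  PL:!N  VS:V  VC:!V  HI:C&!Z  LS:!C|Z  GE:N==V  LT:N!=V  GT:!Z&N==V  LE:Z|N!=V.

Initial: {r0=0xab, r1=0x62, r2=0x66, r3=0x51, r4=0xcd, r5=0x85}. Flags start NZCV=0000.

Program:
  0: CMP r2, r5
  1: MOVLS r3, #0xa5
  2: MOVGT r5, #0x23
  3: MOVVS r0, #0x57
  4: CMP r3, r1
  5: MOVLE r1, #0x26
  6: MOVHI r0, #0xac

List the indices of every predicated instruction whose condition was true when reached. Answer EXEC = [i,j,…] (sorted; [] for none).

[0] flags=1001 → (cmp)
[1] flags=1001 LS?T → r3=0xa5
[2] flags=1001 GT?T → r5=0x23
[3] flags=1001 VS?T → r0=0x57
[4] flags=0011 → (cmp)
[5] flags=0011 LE?T → r1=0x26
[6] flags=0011 HI?T → r0=0xac

EXEC = [1,2,3,5,6]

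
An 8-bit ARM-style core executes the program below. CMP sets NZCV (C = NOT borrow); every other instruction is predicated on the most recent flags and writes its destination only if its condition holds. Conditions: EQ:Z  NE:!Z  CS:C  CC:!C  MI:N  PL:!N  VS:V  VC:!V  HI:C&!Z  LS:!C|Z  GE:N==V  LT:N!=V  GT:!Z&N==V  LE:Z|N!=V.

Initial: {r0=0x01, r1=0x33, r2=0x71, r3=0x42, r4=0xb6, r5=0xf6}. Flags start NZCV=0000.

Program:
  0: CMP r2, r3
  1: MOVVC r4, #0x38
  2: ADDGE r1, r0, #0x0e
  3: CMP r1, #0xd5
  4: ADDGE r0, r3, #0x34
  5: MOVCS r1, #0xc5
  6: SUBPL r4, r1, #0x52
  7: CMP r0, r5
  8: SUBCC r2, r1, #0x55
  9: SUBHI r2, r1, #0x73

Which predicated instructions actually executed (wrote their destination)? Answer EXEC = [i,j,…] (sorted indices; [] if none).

0: ✓ CMP  NZCV=0010
1: ✓ MOVVC  r4←0x38
2: ✓ ADDGE  r1←0x0f
3: ✓ CMP  NZCV=0000
4: ✓ ADDGE  r0←0x76
5: · MOVCS
6: ✓ SUBPL  r4←0xbd
7: ✓ CMP  NZCV=1001
8: ✓ SUBCC  r2←0xba
9: · SUBHI

EXEC = [1,2,4,6,8]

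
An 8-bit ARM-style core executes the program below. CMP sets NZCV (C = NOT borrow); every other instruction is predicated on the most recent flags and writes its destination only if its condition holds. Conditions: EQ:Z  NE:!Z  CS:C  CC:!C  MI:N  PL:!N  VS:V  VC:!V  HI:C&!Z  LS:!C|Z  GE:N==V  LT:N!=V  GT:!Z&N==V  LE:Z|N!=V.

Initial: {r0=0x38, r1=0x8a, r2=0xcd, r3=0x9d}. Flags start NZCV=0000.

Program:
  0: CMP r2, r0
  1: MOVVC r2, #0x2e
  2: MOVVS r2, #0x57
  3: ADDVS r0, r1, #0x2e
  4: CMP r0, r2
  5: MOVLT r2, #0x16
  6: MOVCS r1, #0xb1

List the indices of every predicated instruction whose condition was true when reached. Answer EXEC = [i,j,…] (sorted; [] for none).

0: ✓ CMP  NZCV=1010
1: ✓ MOVVC  r2←0x2e
2: · MOVVS
3: · ADDVS
4: ✓ CMP  NZCV=0010
5: · MOVLT
6: ✓ MOVCS  r1←0xb1

EXEC = [1,6]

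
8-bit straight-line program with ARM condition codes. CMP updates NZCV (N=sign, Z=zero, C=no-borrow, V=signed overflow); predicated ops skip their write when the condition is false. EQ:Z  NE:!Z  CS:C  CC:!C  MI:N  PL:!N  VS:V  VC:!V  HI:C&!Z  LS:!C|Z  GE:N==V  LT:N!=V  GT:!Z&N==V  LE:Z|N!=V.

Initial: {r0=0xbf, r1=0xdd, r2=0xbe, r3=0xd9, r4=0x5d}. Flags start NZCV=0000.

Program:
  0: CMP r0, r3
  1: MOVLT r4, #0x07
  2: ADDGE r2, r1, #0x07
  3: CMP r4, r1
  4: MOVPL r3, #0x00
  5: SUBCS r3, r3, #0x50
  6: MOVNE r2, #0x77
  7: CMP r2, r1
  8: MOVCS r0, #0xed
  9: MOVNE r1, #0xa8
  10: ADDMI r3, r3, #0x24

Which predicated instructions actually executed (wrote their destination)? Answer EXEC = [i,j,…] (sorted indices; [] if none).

[0] flags=1000 → (cmp)
[1] flags=1000 LT?T → r4=0x07
[2] flags=1000 GE?F → skip
[3] flags=0000 → (cmp)
[4] flags=0000 PL?T → r3=0x00
[5] flags=0000 CS?F → skip
[6] flags=0000 NE?T → r2=0x77
[7] flags=1001 → (cmp)
[8] flags=1001 CS?F → skip
[9] flags=1001 NE?T → r1=0xa8
[10] flags=1001 MI?T → r3=0x24

EXEC = [1,4,6,9,10]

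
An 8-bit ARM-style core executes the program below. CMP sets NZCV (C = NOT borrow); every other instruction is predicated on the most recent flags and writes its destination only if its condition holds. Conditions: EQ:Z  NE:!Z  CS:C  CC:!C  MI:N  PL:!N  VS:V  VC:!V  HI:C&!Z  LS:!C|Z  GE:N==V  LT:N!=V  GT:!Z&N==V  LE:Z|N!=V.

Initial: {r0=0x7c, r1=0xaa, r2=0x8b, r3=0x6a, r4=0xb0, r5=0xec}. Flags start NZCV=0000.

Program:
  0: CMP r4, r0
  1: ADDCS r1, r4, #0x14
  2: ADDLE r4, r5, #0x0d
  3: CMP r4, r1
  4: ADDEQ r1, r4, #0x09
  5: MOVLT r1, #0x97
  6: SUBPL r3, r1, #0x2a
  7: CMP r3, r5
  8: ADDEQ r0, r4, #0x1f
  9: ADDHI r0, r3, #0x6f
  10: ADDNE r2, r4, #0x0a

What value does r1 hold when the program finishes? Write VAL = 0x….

VAL = 0xc4

[0] flags=0011 → (cmp)
[1] flags=0011 CS?T → r1=0xc4
[2] flags=0011 LE?T → r4=0xf9
[3] flags=0010 → (cmp)
[4] flags=0010 EQ?F → skip
[5] flags=0010 LT?F → skip
[6] flags=0010 PL?T → r3=0x9a
[7] flags=1000 → (cmp)
[8] flags=1000 EQ?F → skip
[9] flags=1000 HI?F → skip
[10] flags=1000 NE?T → r2=0x03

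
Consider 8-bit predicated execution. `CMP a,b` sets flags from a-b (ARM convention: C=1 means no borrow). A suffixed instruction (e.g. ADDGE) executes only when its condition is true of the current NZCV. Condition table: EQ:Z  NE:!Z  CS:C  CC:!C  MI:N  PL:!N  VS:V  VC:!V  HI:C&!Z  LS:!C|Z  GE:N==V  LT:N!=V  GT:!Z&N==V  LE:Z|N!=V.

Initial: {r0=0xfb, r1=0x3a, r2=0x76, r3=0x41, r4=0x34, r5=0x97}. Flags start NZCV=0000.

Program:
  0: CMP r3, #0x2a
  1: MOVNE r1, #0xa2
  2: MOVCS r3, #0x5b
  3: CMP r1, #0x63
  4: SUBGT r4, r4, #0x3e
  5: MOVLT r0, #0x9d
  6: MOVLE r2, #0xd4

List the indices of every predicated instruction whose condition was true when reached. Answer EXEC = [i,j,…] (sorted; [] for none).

EXEC = [1,2,5,6]

[0] flags=0010 → (cmp)
[1] flags=0010 NE?T → r1=0xa2
[2] flags=0010 CS?T → r3=0x5b
[3] flags=0011 → (cmp)
[4] flags=0011 GT?F → skip
[5] flags=0011 LT?T → r0=0x9d
[6] flags=0011 LE?T → r2=0xd4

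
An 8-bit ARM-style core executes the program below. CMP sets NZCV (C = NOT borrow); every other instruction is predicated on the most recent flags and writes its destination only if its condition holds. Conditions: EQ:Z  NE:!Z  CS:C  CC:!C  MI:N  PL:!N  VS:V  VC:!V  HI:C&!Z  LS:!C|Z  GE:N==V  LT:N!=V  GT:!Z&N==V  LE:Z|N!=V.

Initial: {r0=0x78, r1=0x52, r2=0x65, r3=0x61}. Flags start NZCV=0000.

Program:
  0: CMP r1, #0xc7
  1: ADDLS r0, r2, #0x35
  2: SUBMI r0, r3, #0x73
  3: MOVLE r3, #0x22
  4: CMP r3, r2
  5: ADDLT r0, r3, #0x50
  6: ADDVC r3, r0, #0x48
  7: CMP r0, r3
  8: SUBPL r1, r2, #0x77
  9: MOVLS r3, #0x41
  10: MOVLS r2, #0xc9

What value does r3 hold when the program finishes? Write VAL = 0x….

[0] flags=1001 → (cmp)
[1] flags=1001 LS?T → r0=0x9a
[2] flags=1001 MI?T → r0=0xee
[3] flags=1001 LE?F → skip
[4] flags=1000 → (cmp)
[5] flags=1000 LT?T → r0=0xb1
[6] flags=1000 VC?T → r3=0xf9
[7] flags=1000 → (cmp)
[8] flags=1000 PL?F → skip
[9] flags=1000 LS?T → r3=0x41
[10] flags=1000 LS?T → r2=0xc9

VAL = 0x41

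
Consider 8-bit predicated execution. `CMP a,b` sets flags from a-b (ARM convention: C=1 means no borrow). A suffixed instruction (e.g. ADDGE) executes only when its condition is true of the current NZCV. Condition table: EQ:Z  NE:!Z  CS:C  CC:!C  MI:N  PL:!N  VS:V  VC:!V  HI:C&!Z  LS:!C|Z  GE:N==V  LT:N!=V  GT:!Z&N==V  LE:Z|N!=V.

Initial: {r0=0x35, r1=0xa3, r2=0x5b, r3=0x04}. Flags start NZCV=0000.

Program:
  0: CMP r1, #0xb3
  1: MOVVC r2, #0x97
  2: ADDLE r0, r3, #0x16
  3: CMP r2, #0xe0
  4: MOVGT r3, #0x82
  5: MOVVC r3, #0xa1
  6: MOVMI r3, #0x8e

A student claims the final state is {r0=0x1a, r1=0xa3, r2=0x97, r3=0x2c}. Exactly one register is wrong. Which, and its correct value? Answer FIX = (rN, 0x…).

FIX = (r3, 0x8e)

0: ✓ CMP  NZCV=1000
1: ✓ MOVVC  r2←0x97
2: ✓ ADDLE  r0←0x1a
3: ✓ CMP  NZCV=1000
4: · MOVGT
5: ✓ MOVVC  r3←0xa1
6: ✓ MOVMI  r3←0x8e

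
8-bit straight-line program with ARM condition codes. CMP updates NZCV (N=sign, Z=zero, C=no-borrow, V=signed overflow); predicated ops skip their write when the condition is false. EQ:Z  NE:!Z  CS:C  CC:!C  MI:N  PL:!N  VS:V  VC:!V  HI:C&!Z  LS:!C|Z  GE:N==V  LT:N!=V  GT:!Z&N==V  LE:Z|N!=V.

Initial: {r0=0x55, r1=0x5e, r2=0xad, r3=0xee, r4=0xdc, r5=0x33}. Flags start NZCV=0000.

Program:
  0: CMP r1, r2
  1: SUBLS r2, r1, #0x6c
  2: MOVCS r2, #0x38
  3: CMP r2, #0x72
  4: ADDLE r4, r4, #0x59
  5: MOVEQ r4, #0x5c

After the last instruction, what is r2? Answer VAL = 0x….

VAL = 0xf2

0: ✓ CMP  NZCV=1001
1: ✓ SUBLS  r2←0xf2
2: · MOVCS
3: ✓ CMP  NZCV=1010
4: ✓ ADDLE  r4←0x35
5: · MOVEQ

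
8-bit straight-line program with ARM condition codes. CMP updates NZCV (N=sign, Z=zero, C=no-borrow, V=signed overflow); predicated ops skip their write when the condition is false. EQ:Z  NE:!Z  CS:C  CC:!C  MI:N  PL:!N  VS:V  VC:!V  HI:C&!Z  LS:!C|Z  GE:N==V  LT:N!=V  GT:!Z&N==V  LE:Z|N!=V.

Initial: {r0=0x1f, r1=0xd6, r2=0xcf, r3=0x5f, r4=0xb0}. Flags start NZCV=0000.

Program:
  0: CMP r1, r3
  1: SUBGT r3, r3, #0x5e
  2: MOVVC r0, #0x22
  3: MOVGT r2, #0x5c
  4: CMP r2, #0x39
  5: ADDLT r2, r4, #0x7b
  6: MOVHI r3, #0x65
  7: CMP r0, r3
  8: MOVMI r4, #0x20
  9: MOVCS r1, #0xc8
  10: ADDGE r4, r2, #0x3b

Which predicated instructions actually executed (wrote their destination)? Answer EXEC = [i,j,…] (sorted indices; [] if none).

[0] flags=0011 → (cmp)
[1] flags=0011 GT?F → skip
[2] flags=0011 VC?F → skip
[3] flags=0011 GT?F → skip
[4] flags=1010 → (cmp)
[5] flags=1010 LT?T → r2=0x2b
[6] flags=1010 HI?T → r3=0x65
[7] flags=1000 → (cmp)
[8] flags=1000 MI?T → r4=0x20
[9] flags=1000 CS?F → skip
[10] flags=1000 GE?F → skip

EXEC = [5,6,8]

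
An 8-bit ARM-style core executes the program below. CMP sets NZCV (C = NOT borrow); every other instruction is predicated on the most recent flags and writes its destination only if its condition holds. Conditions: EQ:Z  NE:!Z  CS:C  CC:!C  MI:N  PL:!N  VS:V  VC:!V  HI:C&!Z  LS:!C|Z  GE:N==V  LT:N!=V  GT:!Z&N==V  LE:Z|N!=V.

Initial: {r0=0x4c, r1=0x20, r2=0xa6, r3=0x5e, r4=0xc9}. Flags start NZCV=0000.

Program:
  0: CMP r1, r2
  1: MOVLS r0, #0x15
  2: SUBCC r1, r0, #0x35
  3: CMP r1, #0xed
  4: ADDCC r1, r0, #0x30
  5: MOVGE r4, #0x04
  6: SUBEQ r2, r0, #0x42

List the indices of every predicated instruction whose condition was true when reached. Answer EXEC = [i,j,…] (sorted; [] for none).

0: ✓ CMP  NZCV=0000
1: ✓ MOVLS  r0←0x15
2: ✓ SUBCC  r1←0xe0
3: ✓ CMP  NZCV=1000
4: ✓ ADDCC  r1←0x45
5: · MOVGE
6: · SUBEQ

EXEC = [1,2,4]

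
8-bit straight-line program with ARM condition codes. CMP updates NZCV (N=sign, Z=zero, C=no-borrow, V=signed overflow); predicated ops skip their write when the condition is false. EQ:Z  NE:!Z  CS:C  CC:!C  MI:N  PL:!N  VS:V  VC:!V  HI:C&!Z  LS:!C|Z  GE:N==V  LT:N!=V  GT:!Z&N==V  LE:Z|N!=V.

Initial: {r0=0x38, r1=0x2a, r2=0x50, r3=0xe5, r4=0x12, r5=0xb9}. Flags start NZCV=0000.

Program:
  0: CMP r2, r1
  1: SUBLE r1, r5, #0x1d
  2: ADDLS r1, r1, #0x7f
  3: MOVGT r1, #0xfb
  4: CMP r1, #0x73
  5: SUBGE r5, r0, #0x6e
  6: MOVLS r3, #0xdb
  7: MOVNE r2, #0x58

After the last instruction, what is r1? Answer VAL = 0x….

VAL = 0xfb

0: ✓ CMP  NZCV=0010
1: · SUBLE
2: · ADDLS
3: ✓ MOVGT  r1←0xfb
4: ✓ CMP  NZCV=1010
5: · SUBGE
6: · MOVLS
7: ✓ MOVNE  r2←0x58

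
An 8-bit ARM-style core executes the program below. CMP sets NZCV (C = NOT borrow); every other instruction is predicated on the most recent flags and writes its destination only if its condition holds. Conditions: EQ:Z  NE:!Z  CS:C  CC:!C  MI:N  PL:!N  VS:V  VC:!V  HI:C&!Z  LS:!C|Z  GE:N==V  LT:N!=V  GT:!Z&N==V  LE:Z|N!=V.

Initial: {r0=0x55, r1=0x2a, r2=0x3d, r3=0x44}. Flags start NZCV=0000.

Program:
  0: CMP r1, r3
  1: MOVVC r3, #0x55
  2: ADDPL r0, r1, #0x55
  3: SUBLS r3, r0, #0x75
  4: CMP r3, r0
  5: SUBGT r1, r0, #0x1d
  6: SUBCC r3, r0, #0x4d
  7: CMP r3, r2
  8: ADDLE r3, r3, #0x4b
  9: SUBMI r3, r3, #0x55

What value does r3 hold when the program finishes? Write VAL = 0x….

VAL = 0xd6

0: ✓ CMP  NZCV=1000
1: ✓ MOVVC  r3←0x55
2: · ADDPL
3: ✓ SUBLS  r3←0xe0
4: ✓ CMP  NZCV=1010
5: · SUBGT
6: · SUBCC
7: ✓ CMP  NZCV=1010
8: ✓ ADDLE  r3←0x2b
9: ✓ SUBMI  r3←0xd6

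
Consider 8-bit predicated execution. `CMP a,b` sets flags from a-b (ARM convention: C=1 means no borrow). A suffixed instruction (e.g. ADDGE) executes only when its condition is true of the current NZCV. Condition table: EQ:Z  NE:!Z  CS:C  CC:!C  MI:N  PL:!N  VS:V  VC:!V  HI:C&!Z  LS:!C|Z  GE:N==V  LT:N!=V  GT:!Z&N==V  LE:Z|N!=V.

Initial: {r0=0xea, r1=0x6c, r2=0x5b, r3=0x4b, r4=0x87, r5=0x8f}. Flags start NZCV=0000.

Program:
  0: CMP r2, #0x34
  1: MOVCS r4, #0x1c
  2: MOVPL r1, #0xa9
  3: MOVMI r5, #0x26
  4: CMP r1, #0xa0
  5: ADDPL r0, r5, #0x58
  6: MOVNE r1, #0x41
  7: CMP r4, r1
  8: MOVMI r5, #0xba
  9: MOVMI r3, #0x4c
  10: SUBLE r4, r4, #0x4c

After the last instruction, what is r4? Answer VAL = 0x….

[0] flags=0010 → (cmp)
[1] flags=0010 CS?T → r4=0x1c
[2] flags=0010 PL?T → r1=0xa9
[3] flags=0010 MI?F → skip
[4] flags=0010 → (cmp)
[5] flags=0010 PL?T → r0=0xe7
[6] flags=0010 NE?T → r1=0x41
[7] flags=1000 → (cmp)
[8] flags=1000 MI?T → r5=0xba
[9] flags=1000 MI?T → r3=0x4c
[10] flags=1000 LE?T → r4=0xd0

VAL = 0xd0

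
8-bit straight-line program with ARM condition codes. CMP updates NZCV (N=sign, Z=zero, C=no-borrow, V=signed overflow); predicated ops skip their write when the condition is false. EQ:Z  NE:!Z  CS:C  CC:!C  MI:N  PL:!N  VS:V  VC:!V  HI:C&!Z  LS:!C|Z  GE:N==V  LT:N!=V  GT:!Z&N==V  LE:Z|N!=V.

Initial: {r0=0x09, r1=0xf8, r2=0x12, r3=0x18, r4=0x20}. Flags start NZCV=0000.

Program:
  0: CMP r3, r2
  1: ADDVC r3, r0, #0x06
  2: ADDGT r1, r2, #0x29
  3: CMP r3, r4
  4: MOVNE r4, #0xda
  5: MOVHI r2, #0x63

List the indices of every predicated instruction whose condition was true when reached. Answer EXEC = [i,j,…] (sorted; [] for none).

EXEC = [1,2,4]

[0] flags=0010 → (cmp)
[1] flags=0010 VC?T → r3=0x0f
[2] flags=0010 GT?T → r1=0x3b
[3] flags=1000 → (cmp)
[4] flags=1000 NE?T → r4=0xda
[5] flags=1000 HI?F → skip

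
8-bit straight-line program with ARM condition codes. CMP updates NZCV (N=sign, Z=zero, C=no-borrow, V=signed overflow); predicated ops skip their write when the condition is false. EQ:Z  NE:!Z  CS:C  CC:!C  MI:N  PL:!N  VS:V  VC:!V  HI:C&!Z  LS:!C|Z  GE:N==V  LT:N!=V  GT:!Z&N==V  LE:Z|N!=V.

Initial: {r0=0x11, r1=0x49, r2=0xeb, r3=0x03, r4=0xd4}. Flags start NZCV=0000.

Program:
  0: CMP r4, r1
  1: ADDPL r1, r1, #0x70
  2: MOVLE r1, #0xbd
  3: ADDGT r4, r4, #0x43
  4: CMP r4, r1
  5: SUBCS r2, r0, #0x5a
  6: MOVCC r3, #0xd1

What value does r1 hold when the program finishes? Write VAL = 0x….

0: ✓ CMP  NZCV=1010
1: · ADDPL
2: ✓ MOVLE  r1←0xbd
3: · ADDGT
4: ✓ CMP  NZCV=0010
5: ✓ SUBCS  r2←0xb7
6: · MOVCC

VAL = 0xbd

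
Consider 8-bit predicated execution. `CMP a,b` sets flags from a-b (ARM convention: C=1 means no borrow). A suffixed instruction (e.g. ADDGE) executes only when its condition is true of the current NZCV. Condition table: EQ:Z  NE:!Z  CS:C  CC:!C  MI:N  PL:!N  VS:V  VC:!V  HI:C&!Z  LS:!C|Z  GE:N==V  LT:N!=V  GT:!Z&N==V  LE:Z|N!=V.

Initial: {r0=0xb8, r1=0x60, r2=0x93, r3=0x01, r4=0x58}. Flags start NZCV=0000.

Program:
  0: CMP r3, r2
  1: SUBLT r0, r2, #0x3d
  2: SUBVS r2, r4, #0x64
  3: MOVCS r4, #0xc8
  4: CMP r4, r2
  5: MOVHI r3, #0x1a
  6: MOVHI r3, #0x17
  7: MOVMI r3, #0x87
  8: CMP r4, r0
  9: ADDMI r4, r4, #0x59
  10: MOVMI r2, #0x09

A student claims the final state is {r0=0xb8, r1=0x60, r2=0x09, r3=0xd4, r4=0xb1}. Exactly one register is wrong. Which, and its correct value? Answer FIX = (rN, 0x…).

0: ✓ CMP  NZCV=0000
1: · SUBLT
2: · SUBVS
3: · MOVCS
4: ✓ CMP  NZCV=1001
5: · MOVHI
6: · MOVHI
7: ✓ MOVMI  r3←0x87
8: ✓ CMP  NZCV=1001
9: ✓ ADDMI  r4←0xb1
10: ✓ MOVMI  r2←0x09

FIX = (r3, 0x87)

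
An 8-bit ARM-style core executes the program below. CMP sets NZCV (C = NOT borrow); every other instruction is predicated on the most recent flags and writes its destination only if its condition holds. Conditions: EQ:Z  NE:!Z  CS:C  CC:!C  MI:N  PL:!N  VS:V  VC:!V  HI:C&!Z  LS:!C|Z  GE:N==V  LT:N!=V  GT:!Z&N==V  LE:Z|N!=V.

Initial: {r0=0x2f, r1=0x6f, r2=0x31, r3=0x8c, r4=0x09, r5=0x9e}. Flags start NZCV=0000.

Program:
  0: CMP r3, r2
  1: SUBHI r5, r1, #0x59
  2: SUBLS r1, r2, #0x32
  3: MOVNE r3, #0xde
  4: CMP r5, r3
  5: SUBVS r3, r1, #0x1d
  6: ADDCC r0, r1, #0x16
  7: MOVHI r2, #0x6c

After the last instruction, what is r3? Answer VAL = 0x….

0: ✓ CMP  NZCV=0011
1: ✓ SUBHI  r5←0x16
2: · SUBLS
3: ✓ MOVNE  r3←0xde
4: ✓ CMP  NZCV=0000
5: · SUBVS
6: ✓ ADDCC  r0←0x85
7: · MOVHI

VAL = 0xde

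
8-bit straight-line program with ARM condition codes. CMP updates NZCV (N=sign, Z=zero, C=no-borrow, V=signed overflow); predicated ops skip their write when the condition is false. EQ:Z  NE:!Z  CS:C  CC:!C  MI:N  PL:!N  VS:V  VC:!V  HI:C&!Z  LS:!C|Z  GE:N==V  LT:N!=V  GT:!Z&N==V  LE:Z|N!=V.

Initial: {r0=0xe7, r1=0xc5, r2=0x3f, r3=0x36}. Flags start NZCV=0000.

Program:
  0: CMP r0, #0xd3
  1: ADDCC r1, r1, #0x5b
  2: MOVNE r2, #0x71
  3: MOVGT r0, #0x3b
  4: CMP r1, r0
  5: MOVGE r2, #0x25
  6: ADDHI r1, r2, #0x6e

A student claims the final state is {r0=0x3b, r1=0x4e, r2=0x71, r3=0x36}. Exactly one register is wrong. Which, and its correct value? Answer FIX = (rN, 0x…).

FIX = (r1, 0xdf)

[0] flags=0010 → (cmp)
[1] flags=0010 CC?F → skip
[2] flags=0010 NE?T → r2=0x71
[3] flags=0010 GT?T → r0=0x3b
[4] flags=1010 → (cmp)
[5] flags=1010 GE?F → skip
[6] flags=1010 HI?T → r1=0xdf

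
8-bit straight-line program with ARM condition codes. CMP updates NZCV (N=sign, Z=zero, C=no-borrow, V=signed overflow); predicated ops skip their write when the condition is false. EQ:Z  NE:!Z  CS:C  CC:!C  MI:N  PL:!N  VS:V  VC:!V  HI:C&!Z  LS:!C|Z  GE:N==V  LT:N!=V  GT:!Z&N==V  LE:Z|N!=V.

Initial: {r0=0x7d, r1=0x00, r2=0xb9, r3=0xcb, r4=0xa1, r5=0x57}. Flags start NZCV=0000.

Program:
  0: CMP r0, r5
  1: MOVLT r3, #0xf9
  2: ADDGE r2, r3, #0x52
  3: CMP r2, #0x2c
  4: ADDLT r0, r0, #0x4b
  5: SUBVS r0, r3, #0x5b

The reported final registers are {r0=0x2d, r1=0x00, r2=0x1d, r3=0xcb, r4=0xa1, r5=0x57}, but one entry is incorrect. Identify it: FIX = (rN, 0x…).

0: ✓ CMP  NZCV=0010
1: · MOVLT
2: ✓ ADDGE  r2←0x1d
3: ✓ CMP  NZCV=1000
4: ✓ ADDLT  r0←0xc8
5: · SUBVS

FIX = (r0, 0xc8)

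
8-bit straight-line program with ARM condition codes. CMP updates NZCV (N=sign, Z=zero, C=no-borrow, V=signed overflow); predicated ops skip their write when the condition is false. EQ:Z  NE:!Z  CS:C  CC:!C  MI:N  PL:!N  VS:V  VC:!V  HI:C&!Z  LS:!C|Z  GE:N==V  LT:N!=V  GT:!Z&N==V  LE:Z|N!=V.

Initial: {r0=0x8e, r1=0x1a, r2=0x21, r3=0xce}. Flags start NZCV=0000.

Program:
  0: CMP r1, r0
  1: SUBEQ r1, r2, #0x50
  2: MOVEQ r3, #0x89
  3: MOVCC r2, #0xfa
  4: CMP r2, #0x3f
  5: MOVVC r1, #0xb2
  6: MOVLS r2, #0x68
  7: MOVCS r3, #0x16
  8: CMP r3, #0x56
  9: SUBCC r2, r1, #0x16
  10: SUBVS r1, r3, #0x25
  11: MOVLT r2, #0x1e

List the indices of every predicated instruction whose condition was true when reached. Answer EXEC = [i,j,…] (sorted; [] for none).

EXEC = [3,5,7,9,11]

[0] flags=1001 → (cmp)
[1] flags=1001 EQ?F → skip
[2] flags=1001 EQ?F → skip
[3] flags=1001 CC?T → r2=0xfa
[4] flags=1010 → (cmp)
[5] flags=1010 VC?T → r1=0xb2
[6] flags=1010 LS?F → skip
[7] flags=1010 CS?T → r3=0x16
[8] flags=1000 → (cmp)
[9] flags=1000 CC?T → r2=0x9c
[10] flags=1000 VS?F → skip
[11] flags=1000 LT?T → r2=0x1e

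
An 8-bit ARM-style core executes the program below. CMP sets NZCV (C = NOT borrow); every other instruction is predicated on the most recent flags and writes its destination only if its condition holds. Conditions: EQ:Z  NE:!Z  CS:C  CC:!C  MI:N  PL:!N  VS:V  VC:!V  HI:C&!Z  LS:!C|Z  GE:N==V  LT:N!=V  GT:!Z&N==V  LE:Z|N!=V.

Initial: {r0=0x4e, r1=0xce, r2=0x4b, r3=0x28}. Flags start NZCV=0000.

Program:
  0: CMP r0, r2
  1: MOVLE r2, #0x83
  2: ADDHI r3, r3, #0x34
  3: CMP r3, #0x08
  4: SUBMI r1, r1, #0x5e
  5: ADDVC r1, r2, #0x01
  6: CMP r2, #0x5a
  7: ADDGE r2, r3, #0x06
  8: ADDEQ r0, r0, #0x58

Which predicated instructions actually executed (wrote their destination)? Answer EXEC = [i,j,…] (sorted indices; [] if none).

0: ✓ CMP  NZCV=0010
1: · MOVLE
2: ✓ ADDHI  r3←0x5c
3: ✓ CMP  NZCV=0010
4: · SUBMI
5: ✓ ADDVC  r1←0x4c
6: ✓ CMP  NZCV=1000
7: · ADDGE
8: · ADDEQ

EXEC = [2,5]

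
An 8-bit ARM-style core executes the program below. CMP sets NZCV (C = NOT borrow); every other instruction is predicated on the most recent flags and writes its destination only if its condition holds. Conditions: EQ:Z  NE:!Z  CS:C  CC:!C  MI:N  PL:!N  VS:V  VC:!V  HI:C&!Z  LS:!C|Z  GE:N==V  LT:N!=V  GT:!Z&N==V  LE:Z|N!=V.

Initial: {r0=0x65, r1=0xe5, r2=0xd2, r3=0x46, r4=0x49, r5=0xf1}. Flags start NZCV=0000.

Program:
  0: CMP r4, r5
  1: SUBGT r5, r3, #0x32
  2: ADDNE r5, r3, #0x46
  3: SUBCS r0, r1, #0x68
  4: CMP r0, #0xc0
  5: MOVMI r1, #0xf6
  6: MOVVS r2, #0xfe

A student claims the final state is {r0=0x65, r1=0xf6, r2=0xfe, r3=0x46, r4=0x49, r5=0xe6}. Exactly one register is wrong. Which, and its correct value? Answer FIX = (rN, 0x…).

0: ✓ CMP  NZCV=0000
1: ✓ SUBGT  r5←0x14
2: ✓ ADDNE  r5←0x8c
3: · SUBCS
4: ✓ CMP  NZCV=1001
5: ✓ MOVMI  r1←0xf6
6: ✓ MOVVS  r2←0xfe

FIX = (r5, 0x8c)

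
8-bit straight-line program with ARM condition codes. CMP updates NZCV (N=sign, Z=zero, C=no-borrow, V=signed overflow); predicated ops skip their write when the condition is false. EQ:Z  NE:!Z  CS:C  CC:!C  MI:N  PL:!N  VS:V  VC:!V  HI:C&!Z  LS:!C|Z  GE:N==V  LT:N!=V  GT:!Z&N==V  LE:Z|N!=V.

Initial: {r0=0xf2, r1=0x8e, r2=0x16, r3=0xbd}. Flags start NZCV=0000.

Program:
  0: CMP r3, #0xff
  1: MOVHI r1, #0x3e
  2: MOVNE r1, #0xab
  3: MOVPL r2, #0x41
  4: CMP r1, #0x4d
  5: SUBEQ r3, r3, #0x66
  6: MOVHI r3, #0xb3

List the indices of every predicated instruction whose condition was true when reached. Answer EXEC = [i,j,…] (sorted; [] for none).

0: ✓ CMP  NZCV=1000
1: · MOVHI
2: ✓ MOVNE  r1←0xab
3: · MOVPL
4: ✓ CMP  NZCV=0011
5: · SUBEQ
6: ✓ MOVHI  r3←0xb3

EXEC = [2,6]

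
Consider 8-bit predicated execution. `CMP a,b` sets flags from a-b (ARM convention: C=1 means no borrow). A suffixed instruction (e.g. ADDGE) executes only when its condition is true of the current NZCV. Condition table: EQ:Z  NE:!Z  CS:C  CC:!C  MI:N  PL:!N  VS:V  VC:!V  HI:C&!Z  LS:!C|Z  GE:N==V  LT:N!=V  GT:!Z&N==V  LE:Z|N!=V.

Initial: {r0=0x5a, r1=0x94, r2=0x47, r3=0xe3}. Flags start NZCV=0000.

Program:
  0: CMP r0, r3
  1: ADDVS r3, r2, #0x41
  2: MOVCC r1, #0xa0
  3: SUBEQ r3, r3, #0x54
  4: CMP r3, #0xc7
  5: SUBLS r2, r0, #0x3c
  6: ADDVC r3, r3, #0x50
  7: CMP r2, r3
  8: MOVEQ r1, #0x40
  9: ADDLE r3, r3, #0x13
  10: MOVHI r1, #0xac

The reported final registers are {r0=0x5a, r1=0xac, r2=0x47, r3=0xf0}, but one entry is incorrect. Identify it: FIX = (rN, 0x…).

FIX = (r3, 0x33)

0: ✓ CMP  NZCV=0000
1: · ADDVS
2: ✓ MOVCC  r1←0xa0
3: · SUBEQ
4: ✓ CMP  NZCV=0010
5: · SUBLS
6: ✓ ADDVC  r3←0x33
7: ✓ CMP  NZCV=0010
8: · MOVEQ
9: · ADDLE
10: ✓ MOVHI  r1←0xac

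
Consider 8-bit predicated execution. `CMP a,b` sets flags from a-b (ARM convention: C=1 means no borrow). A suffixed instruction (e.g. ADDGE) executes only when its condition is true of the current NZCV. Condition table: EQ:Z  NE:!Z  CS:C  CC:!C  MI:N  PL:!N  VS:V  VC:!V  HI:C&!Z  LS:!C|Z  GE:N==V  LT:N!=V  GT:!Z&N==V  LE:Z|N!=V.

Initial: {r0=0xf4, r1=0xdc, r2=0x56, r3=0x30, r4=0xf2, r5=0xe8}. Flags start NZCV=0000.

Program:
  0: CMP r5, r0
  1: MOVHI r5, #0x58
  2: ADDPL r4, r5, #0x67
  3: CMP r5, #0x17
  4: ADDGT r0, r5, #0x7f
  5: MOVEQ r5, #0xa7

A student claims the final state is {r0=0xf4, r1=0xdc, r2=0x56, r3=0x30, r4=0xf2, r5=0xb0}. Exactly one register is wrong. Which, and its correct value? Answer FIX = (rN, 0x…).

0: ✓ CMP  NZCV=1000
1: · MOVHI
2: · ADDPL
3: ✓ CMP  NZCV=1010
4: · ADDGT
5: · MOVEQ

FIX = (r5, 0xe8)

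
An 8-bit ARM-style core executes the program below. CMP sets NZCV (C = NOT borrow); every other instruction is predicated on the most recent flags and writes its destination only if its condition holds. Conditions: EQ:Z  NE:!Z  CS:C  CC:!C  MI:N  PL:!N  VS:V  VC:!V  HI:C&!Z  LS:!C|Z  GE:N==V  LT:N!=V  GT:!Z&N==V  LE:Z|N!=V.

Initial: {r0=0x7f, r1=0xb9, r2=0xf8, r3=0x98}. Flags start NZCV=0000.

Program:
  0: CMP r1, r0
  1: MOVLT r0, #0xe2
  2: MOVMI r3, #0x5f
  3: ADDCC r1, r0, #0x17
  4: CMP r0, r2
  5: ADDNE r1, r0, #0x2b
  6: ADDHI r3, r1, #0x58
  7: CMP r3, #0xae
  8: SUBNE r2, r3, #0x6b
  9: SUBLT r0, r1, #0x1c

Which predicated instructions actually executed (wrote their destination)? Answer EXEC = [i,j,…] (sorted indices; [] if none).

EXEC = [1,5,8,9]

0: ✓ CMP  NZCV=0011
1: ✓ MOVLT  r0←0xe2
2: · MOVMI
3: · ADDCC
4: ✓ CMP  NZCV=1000
5: ✓ ADDNE  r1←0x0d
6: · ADDHI
7: ✓ CMP  NZCV=1000
8: ✓ SUBNE  r2←0x2d
9: ✓ SUBLT  r0←0xf1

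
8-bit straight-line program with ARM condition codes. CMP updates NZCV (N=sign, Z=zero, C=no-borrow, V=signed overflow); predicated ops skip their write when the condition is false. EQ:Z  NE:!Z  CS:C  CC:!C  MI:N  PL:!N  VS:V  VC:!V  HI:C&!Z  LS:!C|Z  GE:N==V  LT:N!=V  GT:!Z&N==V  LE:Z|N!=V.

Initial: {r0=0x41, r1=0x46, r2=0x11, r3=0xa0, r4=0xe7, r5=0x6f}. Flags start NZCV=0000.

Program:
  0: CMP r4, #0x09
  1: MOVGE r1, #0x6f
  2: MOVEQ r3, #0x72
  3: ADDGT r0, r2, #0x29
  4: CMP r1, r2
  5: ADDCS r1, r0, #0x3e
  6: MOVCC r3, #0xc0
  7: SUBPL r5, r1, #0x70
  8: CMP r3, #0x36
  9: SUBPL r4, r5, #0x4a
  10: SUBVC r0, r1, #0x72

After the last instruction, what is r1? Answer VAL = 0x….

0: ✓ CMP  NZCV=1010
1: · MOVGE
2: · MOVEQ
3: · ADDGT
4: ✓ CMP  NZCV=0010
5: ✓ ADDCS  r1←0x7f
6: · MOVCC
7: ✓ SUBPL  r5←0x0f
8: ✓ CMP  NZCV=0011
9: ✓ SUBPL  r4←0xc5
10: · SUBVC

VAL = 0x7f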